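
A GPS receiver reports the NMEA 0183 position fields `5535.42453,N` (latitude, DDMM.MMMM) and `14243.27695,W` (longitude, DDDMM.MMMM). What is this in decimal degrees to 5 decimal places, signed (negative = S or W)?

Lat: split at 2 digits → 55° and 35.42453′; 55 + 35.42453/60 = 55.590409
N → positive
λ: degrees = first 3 digits = 142, minutes = 43.27695; 142 + 43.27695/60 = 142.721283
W → negative

55.59041, -142.72128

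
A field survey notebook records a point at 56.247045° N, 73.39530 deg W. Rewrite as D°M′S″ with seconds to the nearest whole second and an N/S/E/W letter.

Lat: whole degrees 56; 14.82270′ → 14′ and 49.36″
λ: 0.395300 × 60 = 23.71800′ → 23′, remainder × 60 = 43.08″

56°14′49″ N, 73°23′43″ W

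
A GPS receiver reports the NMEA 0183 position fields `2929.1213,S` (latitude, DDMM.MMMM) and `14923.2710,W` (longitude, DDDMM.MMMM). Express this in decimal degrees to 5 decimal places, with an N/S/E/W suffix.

29.48536° S, 149.38785° W

Latitude: degrees = first 2 digits = 29, minutes = 29.1213; 29 + 29.1213/60 = 29.485355
Lon: degrees = first 3 digits = 149, minutes = 23.271; 149 + 23.271/60 = 149.387850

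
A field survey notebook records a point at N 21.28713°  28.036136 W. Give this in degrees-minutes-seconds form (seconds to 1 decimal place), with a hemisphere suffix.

Lat: whole degrees 21; 17.22780′ → 17′ and 13.668″
Longitude: 0.036136° → 2.16816′; 0.16816 × 60 = 10.090″

21°17′13.7″ N, 28°02′10.1″ W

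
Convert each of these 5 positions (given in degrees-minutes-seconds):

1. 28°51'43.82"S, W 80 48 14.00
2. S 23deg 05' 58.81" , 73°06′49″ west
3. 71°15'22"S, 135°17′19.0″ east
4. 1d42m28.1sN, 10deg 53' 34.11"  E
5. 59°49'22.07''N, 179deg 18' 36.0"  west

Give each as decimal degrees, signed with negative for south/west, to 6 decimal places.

Point 1:
  Lat: 28° + 51/60 + 43.82/3600 = 28 + 0.850000 + 0.012172 = 28.8621722
  S ⇒ negate
  Lon: 80 + 48/60 + 14/3600 = 80.8038889
  W ⇒ negate
Point 2:
  φ: 5′ + 58.81″ = 5.98017′; 23 + 5.98017/60 = 23.0996694
  hemisphere S, so the sign is −
  Lon: 73 + 6/60 + 49/3600 = 73.1136111
  W ⇒ negate
Point 3:
  Latitude: 71° + 15/60 + 22/3600 = 71 + 0.250000 + 0.006111 = 71.2561111
  S ⇒ negate
  λ: 135 + 17/60 + 19/3600 = 135.2886111
  E → positive
Point 4:
  Lat: 1° + 42/60 + 28.1/3600 = 1 + 0.700000 + 0.007806 = 1.7078056
  N ⇒ keep positive
  Longitude: 53′ + 34.11″ = 53.56850′; 10 + 53.56850/60 = 10.8928083
  E → positive
Point 5:
  Latitude: 49′ + 22.07″ = 49.36783′; 59 + 49.36783/60 = 59.8227972
  N ⇒ keep positive
  λ: 179° + 18/60 + 36/3600 = 179 + 0.300000 + 0.010000 = 179.3100000
  hemisphere W, so the sign is −

1. -28.862172, -80.803889
2. -23.099669, -73.113611
3. -71.256111, 135.288611
4. 1.707806, 10.892808
5. 59.822797, -179.310000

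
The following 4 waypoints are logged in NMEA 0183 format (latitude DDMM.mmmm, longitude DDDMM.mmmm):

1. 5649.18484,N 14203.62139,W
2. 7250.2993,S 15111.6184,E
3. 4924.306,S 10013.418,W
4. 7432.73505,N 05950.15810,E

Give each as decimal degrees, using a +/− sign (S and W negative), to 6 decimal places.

1. 56.819747, -142.060357
2. -72.838322, 151.193640
3. -49.405100, -100.223633
4. 74.545584, 59.835968

Point 1:
  Latitude: split at 2 digits → 56° and 49.18484′; 56 + 49.18484/60 = 56.8197473
  N → positive
  λ: degrees = first 3 digits = 142, minutes = 3.62139; 142 + 3.62139/60 = 142.0603565
  W → negative
Point 2:
  Lat: split at 2 digits → 72° and 50.2993′; 72 + 50.2993/60 = 72.8383217
  hemisphere S, so the sign is −
  λ: split at 3 digits → 151° and 11.6184′; 151 + 11.6184/60 = 151.1936400
  E → positive
Point 3:
  φ: degrees = first 2 digits = 49, minutes = 24.306; 49 + 24.306/60 = 49.4051000
  S → negative
  Lon: split at 3 digits → 100° and 13.418′; 100 + 13.418/60 = 100.2236333
  W → negative
Point 4:
  Latitude: degrees = first 2 digits = 74, minutes = 32.73505; 74 + 32.73505/60 = 74.5455842
  N ⇒ keep positive
  Lon: degrees = first 3 digits = 59, minutes = 50.1581; 59 + 50.1581/60 = 59.8359683
  E → positive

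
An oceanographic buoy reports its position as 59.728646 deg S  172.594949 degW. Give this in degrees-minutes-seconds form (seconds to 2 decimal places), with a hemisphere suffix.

Latitude: 0.728646 × 60 = 43.71876′ → 43′, remainder × 60 = 43.1256″
Longitude: 0.594949° → 35.69694′; 0.69694 × 60 = 41.8164″

59°43′43.13″ S, 172°35′41.82″ W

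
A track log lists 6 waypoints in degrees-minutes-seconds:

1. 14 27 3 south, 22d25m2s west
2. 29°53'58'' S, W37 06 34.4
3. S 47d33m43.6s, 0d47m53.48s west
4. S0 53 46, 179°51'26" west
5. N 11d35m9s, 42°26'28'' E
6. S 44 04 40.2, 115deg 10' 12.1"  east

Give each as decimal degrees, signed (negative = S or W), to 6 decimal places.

Point 1:
  Latitude: 27′ + 3″ = 27.05000′; 14 + 27.05000/60 = 14.4508333
  S → negative
  λ: 25′ + 2″ = 25.03333′; 22 + 25.03333/60 = 22.4172222
  hemisphere W, so the sign is −
Point 2:
  Latitude: 53′ + 58″ = 53.96667′; 29 + 53.96667/60 = 29.8994444
  hemisphere S, so the sign is −
  Lon: 37 + 6/60 + 34.4/3600 = 37.1095556
  W ⇒ negate
Point 3:
  φ: 33′ + 43.6″ = 33.72667′; 47 + 33.72667/60 = 47.5621111
  S → negative
  Longitude: 0° + 47/60 + 53.48/3600 = 0 + 0.783333 + 0.014856 = 0.7981889
  W → negative
Point 4:
  Latitude: 0° + 53/60 + 46/3600 = 0 + 0.883333 + 0.012778 = 0.8961111
  S → negative
  Lon: 179° + 51/60 + 26/3600 = 179 + 0.850000 + 0.007222 = 179.8572222
  W → negative
Point 5:
  φ: 11 + 35/60 + 9/3600 = 11.5858333
  N → positive
  Lon: 42 + 26/60 + 28/3600 = 42.4411111
  E → positive
Point 6:
  φ: 4′ + 40.2″ = 4.67000′; 44 + 4.67000/60 = 44.0778333
  S ⇒ negate
  λ: 10′ + 12.1″ = 10.20167′; 115 + 10.20167/60 = 115.1700278
  E → positive

1. -14.450833, -22.417222
2. -29.899444, -37.109556
3. -47.562111, -0.798189
4. -0.896111, -179.857222
5. 11.585833, 42.441111
6. -44.077833, 115.170028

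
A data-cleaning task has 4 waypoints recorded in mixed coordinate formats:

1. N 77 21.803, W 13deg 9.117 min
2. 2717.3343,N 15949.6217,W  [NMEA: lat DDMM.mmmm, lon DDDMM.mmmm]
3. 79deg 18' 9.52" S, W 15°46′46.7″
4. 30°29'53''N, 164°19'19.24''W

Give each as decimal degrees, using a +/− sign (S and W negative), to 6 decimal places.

1. 77.363383, -13.151950
2. 27.288905, -159.827028
3. -79.302644, -15.779639
4. 30.498056, -164.322011

Point 1:
  Latitude: 77 + 21.803/60 = 77.3633833
  N → positive
  Lon: 13 + 9.117/60 = 13.1519500
  W ⇒ negate
Point 2:
  Latitude: split at 2 digits → 27° and 17.3343′; 27 + 17.3343/60 = 27.2889050
  N → positive
  λ: degrees = first 3 digits = 159, minutes = 49.6217; 159 + 49.6217/60 = 159.8270283
  W → negative
Point 3:
  Latitude: 79 + 18/60 + 9.52/3600 = 79.3026444
  S ⇒ negate
  λ: 15 + 46/60 + 46.7/3600 = 15.7796389
  W → negative
Point 4:
  φ: 30° + 29/60 + 53/3600 = 30 + 0.483333 + 0.014722 = 30.4980556
  N → positive
  λ: 19′ + 19.24″ = 19.32067′; 164 + 19.32067/60 = 164.3220111
  W ⇒ negate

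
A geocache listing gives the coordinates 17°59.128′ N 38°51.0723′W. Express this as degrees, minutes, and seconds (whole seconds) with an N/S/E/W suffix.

17°59′8″ N, 38°51′4″ W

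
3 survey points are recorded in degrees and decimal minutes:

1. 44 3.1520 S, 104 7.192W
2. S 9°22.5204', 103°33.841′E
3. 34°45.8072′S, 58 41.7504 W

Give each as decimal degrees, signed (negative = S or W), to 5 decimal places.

Point 1:
  Latitude: 44 + 3.152/60 = 44.052533
  S → negative
  λ: 7.192′ = 0.119867°; total 104.119867
  W → negative
Point 2:
  Latitude: 9 + 22.5204/60 = 9.375340
  S ⇒ negate
  Lon: 103 + 33.841/60 = 103.564017
  E → positive
Point 3:
  Lat: 45.8072′ = 0.763453°; total 34.763453
  S ⇒ negate
  Longitude: 41.7504′ = 0.695840°; total 58.695840
  hemisphere W, so the sign is −

1. -44.05253, -104.11987
2. -9.37534, 103.56402
3. -34.76345, -58.69584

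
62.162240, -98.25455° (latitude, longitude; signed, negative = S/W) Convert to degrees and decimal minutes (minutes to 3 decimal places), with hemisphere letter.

Latitude: fractional part 0.162240 → 9.73440 minutes
Longitude is negative → W; |value| = 98.254550
Longitude: fractional part 0.254550 → 15.27300 minutes

62° 9.734′ N, 98° 15.273′ W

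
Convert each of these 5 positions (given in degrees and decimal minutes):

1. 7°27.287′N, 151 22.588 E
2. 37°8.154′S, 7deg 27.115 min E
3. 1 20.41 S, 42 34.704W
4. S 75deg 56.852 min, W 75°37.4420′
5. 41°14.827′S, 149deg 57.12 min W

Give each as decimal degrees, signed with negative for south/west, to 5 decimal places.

1. 7.45478, 151.37647
2. -37.13590, 7.45192
3. -1.34017, -42.57840
4. -75.94753, -75.62403
5. -41.24712, -149.95200

Point 1:
  Lat: 7 + 27.287/60 = 7.454783
  N → positive
  Lon: 151 + 22.588/60 = 151.376467
  E ⇒ keep positive
Point 2:
  Lat: 8.154′ = 0.135900°; total 37.135900
  hemisphere S, so the sign is −
  Lon: 7 + 27.115/60 = 7.451917
  E → positive
Point 3:
  Lat: 20.41′ = 0.340167°; total 1.340167
  S ⇒ negate
  Lon: 42 + 34.704/60 = 42.578400
  W ⇒ negate
Point 4:
  φ: 75 + 56.852/60 = 75.947533
  S ⇒ negate
  Lon: 37.442′ = 0.624033°; total 75.624033
  hemisphere W, so the sign is −
Point 5:
  Latitude: 41 + 14.827/60 = 41.247117
  hemisphere S, so the sign is −
  Longitude: 57.12′ = 0.952000°; total 149.952000
  W ⇒ negate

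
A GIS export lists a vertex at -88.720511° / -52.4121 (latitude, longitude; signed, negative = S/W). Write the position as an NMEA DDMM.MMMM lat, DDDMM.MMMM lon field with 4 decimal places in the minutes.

8843.2307,S / 05224.7260,W

Latitude is negative → S; |value| = 88.720511
Lat: fractional part 0.720511 → 43.230660 minutes
Longitude is negative → W; |value| = 52.412100
Lon: fractional part 0.412100 → 24.726000 minutes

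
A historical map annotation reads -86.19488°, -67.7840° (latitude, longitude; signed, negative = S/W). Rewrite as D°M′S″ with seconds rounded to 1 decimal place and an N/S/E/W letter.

86°11′41.6″ S, 67°47′2.4″ W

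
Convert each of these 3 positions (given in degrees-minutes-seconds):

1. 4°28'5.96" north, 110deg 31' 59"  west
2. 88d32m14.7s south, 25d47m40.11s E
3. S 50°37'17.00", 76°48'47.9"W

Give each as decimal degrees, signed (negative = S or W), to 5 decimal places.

1. 4.46832, -110.53306
2. -88.53742, 25.79448
3. -50.62139, -76.81331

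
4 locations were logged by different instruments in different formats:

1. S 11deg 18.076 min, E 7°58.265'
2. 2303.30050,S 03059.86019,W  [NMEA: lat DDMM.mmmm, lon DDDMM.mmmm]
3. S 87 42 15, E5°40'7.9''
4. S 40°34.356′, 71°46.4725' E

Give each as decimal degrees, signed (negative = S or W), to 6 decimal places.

1. -11.301267, 7.971083
2. -23.055008, -30.997670
3. -87.704167, 5.668861
4. -40.572600, 71.774542

Point 1:
  Lat: 11 + 18.076/60 = 11.3012667
  S → negative
  Longitude: 7 + 58.265/60 = 7.9710833
  E ⇒ keep positive
Point 2:
  φ: degrees = first 2 digits = 23, minutes = 3.3005; 23 + 3.3005/60 = 23.0550083
  S ⇒ negate
  Lon: split at 3 digits → 030° and 59.86019′; 30 + 59.86019/60 = 30.9976698
  W → negative
Point 3:
  φ: 42′ + 15″ = 42.25000′; 87 + 42.25000/60 = 87.7041667
  S → negative
  λ: 40′ + 7.9″ = 40.13167′; 5 + 40.13167/60 = 5.6688611
  E → positive
Point 4:
  Latitude: 34.356′ = 0.572600°; total 40.5726000
  S → negative
  Longitude: 46.4725′ = 0.774542°; total 71.7745417
  E → positive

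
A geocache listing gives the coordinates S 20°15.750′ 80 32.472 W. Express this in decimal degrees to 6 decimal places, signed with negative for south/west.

-20.262500, -80.541200

Lat: 20 + 15.75/60 = 20.2625000
S ⇒ negate
Longitude: 80 + 32.472/60 = 80.5412000
W ⇒ negate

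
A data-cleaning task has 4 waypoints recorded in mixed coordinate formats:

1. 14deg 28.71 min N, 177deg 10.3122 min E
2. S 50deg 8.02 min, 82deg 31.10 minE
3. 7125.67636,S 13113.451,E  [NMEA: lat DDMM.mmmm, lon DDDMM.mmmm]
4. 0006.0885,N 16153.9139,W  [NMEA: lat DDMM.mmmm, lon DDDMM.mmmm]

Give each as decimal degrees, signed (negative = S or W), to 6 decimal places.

1. 14.478500, 177.171870
2. -50.133667, 82.518333
3. -71.427939, 131.224183
4. 0.101475, -161.898565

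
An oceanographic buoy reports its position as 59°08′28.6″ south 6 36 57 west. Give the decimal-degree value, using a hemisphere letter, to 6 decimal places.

59.141278° S, 6.615833° W

φ: 59 + 8/60 + 28.6/3600 = 59.1412778
Lon: 36′ + 57″ = 36.95000′; 6 + 36.95000/60 = 6.6158333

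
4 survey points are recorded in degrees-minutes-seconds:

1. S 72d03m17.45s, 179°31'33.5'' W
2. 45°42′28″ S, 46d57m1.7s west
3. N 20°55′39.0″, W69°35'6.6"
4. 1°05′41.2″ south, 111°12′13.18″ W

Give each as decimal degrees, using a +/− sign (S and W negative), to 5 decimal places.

1. -72.05485, -179.52597
2. -45.70778, -46.95047
3. 20.92750, -69.58517
4. -1.09478, -111.20366

Point 1:
  Latitude: 3′ + 17.45″ = 3.29083′; 72 + 3.29083/60 = 72.054847
  hemisphere S, so the sign is −
  Lon: 179 + 31/60 + 33.5/3600 = 179.525972
  hemisphere W, so the sign is −
Point 2:
  φ: 45 + 42/60 + 28/3600 = 45.707778
  S ⇒ negate
  λ: 46 + 57/60 + 1.7/3600 = 46.950472
  W ⇒ negate
Point 3:
  Latitude: 20° + 55/60 + 39/3600 = 20 + 0.916667 + 0.010833 = 20.927500
  N → positive
  Lon: 69 + 35/60 + 6.6/3600 = 69.585167
  hemisphere W, so the sign is −
Point 4:
  φ: 5′ + 41.2″ = 5.68667′; 1 + 5.68667/60 = 1.094778
  S ⇒ negate
  Lon: 111° + 12/60 + 13.18/3600 = 111 + 0.200000 + 0.003661 = 111.203661
  W ⇒ negate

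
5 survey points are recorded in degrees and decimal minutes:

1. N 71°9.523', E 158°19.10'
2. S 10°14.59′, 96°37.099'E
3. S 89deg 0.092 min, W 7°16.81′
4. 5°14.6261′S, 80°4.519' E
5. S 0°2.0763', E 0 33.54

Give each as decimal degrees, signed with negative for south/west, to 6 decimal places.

1. 71.158717, 158.318333
2. -10.243167, 96.618317
3. -89.001533, -7.280167
4. -5.243768, 80.075317
5. -0.034605, 0.559000

Point 1:
  Latitude: 71 + 9.523/60 = 71.1587167
  N → positive
  λ: 19.1′ = 0.318333°; total 158.3183333
  E → positive
Point 2:
  φ: 14.59′ = 0.243167°; total 10.2431667
  hemisphere S, so the sign is −
  Longitude: 37.099′ = 0.618317°; total 96.6183167
  E ⇒ keep positive
Point 3:
  Lat: 89 + 0.092/60 = 89.0015333
  hemisphere S, so the sign is −
  Longitude: 7 + 16.81/60 = 7.2801667
  W ⇒ negate
Point 4:
  Lat: 5 + 14.6261/60 = 5.2437683
  S ⇒ negate
  Longitude: 80 + 4.519/60 = 80.0753167
  E → positive
Point 5:
  Lat: 0 + 2.0763/60 = 0.0346050
  S ⇒ negate
  λ: 0 + 33.54/60 = 0.5590000
  E → positive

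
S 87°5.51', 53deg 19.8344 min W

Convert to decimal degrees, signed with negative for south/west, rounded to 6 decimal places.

Latitude: 5.51′ = 0.091833°; total 87.0918333
S → negative
Longitude: 19.8344′ = 0.330573°; total 53.3305733
W ⇒ negate

-87.091833, -53.330573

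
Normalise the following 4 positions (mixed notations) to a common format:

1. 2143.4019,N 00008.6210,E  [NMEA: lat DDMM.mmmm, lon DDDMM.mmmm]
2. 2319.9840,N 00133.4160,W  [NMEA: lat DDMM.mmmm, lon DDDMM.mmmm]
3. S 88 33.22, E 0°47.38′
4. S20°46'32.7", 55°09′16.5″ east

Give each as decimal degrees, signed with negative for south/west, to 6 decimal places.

1. 21.723365, 0.143683
2. 23.333067, -1.556933
3. -88.553667, 0.789667
4. -20.775750, 55.154583

Point 1:
  φ: degrees = first 2 digits = 21, minutes = 43.4019; 21 + 43.4019/60 = 21.7233650
  N → positive
  Lon: degrees = first 3 digits = 0, minutes = 8.621; 0 + 8.621/60 = 0.1436833
  E → positive
Point 2:
  Latitude: split at 2 digits → 23° and 19.984′; 23 + 19.984/60 = 23.3330667
  N ⇒ keep positive
  Lon: degrees = first 3 digits = 1, minutes = 33.416; 1 + 33.416/60 = 1.5569333
  hemisphere W, so the sign is −
Point 3:
  φ: 88 + 33.22/60 = 88.5536667
  S → negative
  Longitude: 0 + 47.38/60 = 0.7896667
  E → positive
Point 4:
  φ: 46′ + 32.7″ = 46.54500′; 20 + 46.54500/60 = 20.7757500
  S → negative
  Longitude: 9′ + 16.5″ = 9.27500′; 55 + 9.27500/60 = 55.1545833
  E → positive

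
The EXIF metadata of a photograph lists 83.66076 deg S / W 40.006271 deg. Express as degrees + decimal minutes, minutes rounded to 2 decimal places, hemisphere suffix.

83° 39.65′ S, 40° 0.38′ W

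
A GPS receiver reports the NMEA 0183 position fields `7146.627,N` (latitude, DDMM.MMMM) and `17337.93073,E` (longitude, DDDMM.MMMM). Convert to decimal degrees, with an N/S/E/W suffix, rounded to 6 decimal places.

71.777117° N, 173.632179° E

Latitude: split at 2 digits → 71° and 46.627′; 71 + 46.627/60 = 71.7771167
Longitude: degrees = first 3 digits = 173, minutes = 37.93073; 173 + 37.93073/60 = 173.6321788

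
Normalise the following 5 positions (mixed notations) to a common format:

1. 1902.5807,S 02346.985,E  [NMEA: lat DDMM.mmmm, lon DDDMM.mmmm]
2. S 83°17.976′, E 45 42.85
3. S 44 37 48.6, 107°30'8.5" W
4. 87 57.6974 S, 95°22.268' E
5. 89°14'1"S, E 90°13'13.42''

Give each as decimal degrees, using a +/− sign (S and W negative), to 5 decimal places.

1. -19.04301, 23.78308
2. -83.29960, 45.71417
3. -44.63017, -107.50236
4. -87.96162, 95.37113
5. -89.23361, 90.22039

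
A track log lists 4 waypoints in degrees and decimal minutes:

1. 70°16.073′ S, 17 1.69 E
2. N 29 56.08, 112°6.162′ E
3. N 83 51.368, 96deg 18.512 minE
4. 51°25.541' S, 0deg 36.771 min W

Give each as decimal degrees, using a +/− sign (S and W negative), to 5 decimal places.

1. -70.26788, 17.02817
2. 29.93467, 112.10270
3. 83.85613, 96.30853
4. -51.42568, -0.61285

Point 1:
  Latitude: 70 + 16.073/60 = 70.267883
  S → negative
  Longitude: 17 + 1.69/60 = 17.028167
  E ⇒ keep positive
Point 2:
  Lat: 56.08′ = 0.934667°; total 29.934667
  N ⇒ keep positive
  λ: 112 + 6.162/60 = 112.102700
  E → positive
Point 3:
  Latitude: 83 + 51.368/60 = 83.856133
  N ⇒ keep positive
  Longitude: 18.512′ = 0.308533°; total 96.308533
  E ⇒ keep positive
Point 4:
  Latitude: 51 + 25.541/60 = 51.425683
  S ⇒ negate
  Longitude: 36.771′ = 0.612850°; total 0.612850
  hemisphere W, so the sign is −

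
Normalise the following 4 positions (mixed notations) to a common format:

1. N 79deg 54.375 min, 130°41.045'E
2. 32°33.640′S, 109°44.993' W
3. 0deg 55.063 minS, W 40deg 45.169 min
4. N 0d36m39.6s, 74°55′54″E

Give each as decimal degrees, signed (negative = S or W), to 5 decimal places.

1. 79.90625, 130.68408
2. -32.56067, -109.74988
3. -0.91772, -40.75282
4. 0.61100, 74.93167

Point 1:
  Lat: 79 + 54.375/60 = 79.906250
  N ⇒ keep positive
  Lon: 41.045′ = 0.684083°; total 130.684083
  E ⇒ keep positive
Point 2:
  Latitude: 33.64′ = 0.560667°; total 32.560667
  hemisphere S, so the sign is −
  λ: 109 + 44.993/60 = 109.749883
  W ⇒ negate
Point 3:
  Lat: 55.063′ = 0.917717°; total 0.917717
  S → negative
  Longitude: 45.169′ = 0.752817°; total 40.752817
  hemisphere W, so the sign is −
Point 4:
  φ: 0° + 36/60 + 39.6/3600 = 0 + 0.600000 + 0.011000 = 0.611000
  N ⇒ keep positive
  Longitude: 74° + 55/60 + 54/3600 = 74 + 0.916667 + 0.015000 = 74.931667
  E → positive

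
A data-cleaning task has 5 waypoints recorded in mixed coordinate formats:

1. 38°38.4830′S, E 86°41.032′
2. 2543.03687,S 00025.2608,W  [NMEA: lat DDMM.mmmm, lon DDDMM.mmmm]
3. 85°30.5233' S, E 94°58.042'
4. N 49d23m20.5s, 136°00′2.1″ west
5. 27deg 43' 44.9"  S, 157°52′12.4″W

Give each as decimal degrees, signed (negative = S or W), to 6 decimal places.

1. -38.641383, 86.683867
2. -25.717281, -0.421013
3. -85.508722, 94.967367
4. 49.389028, -136.000583
5. -27.729139, -157.870111

Point 1:
  Lat: 38 + 38.483/60 = 38.6413833
  S → negative
  λ: 41.032′ = 0.683867°; total 86.6838667
  E ⇒ keep positive
Point 2:
  φ: degrees = first 2 digits = 25, minutes = 43.03687; 25 + 43.03687/60 = 25.7172812
  S ⇒ negate
  Longitude: degrees = first 3 digits = 0, minutes = 25.2608; 0 + 25.2608/60 = 0.4210133
  W → negative
Point 3:
  Lat: 85 + 30.5233/60 = 85.5087217
  S ⇒ negate
  λ: 94 + 58.042/60 = 94.9673667
  E ⇒ keep positive
Point 4:
  φ: 49 + 23/60 + 20.5/3600 = 49.3890278
  N ⇒ keep positive
  λ: 0′ + 2.1″ = 0.03500′; 136 + 0.03500/60 = 136.0005833
  W ⇒ negate
Point 5:
  Latitude: 27° + 43/60 + 44.9/3600 = 27 + 0.716667 + 0.012472 = 27.7291389
  S ⇒ negate
  Lon: 52′ + 12.4″ = 52.20667′; 157 + 52.20667/60 = 157.8701111
  hemisphere W, so the sign is −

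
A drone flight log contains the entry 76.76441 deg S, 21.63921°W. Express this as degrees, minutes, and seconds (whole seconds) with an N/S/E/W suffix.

76°45′52″ S, 21°38′21″ W

Latitude: whole degrees 76; 45.86460′ → 45′ and 51.88″
λ: 0.639210 × 60 = 38.35260′ → 38′, remainder × 60 = 21.16″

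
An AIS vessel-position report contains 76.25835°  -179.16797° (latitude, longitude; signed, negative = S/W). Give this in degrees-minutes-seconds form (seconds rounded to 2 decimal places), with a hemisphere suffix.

76°15′30.06″ N, 179°10′4.69″ W

Latitude: whole degrees 76; 15.50100′ → 15′ and 30.0600″
Longitude is negative → W; |value| = 179.167970
Lon: whole degrees 179; 10.07820′ → 10′ and 4.6920″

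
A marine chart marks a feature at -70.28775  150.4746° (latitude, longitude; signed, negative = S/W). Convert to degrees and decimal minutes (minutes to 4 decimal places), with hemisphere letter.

Latitude is negative → S; |value| = 70.287750
Lat: fractional part 0.287750 → 17.265000 minutes
λ: 150° + 0.474600 × 60 = 150° 28.476000′

70° 17.2650′ S, 150° 28.4760′ E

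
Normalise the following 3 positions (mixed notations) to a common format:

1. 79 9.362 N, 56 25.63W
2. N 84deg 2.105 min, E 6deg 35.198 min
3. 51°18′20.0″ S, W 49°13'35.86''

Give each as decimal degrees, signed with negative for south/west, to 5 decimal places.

1. 79.15603, -56.42717
2. 84.03508, 6.58663
3. -51.30556, -49.22663

Point 1:
  φ: 79 + 9.362/60 = 79.156033
  N → positive
  Lon: 25.63′ = 0.427167°; total 56.427167
  hemisphere W, so the sign is −
Point 2:
  Latitude: 2.105′ = 0.035083°; total 84.035083
  N → positive
  Lon: 6 + 35.198/60 = 6.586633
  E → positive
Point 3:
  Lat: 51 + 18/60 + 20/3600 = 51.305556
  S → negative
  Longitude: 49 + 13/60 + 35.86/3600 = 49.226628
  W ⇒ negate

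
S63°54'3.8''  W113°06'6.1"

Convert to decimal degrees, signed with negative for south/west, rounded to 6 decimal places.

Latitude: 63 + 54/60 + 3.8/3600 = 63.9010556
S ⇒ negate
Longitude: 113 + 6/60 + 6.1/3600 = 113.1016944
W ⇒ negate

-63.901056, -113.101694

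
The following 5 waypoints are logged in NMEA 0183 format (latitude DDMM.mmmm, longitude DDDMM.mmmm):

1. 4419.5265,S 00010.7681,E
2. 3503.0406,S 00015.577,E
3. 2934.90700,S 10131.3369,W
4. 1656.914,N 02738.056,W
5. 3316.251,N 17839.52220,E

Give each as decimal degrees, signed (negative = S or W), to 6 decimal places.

1. -44.325442, 0.179468
2. -35.050677, 0.259617
3. -29.581783, -101.522282
4. 16.948567, -27.634267
5. 33.270850, 178.658703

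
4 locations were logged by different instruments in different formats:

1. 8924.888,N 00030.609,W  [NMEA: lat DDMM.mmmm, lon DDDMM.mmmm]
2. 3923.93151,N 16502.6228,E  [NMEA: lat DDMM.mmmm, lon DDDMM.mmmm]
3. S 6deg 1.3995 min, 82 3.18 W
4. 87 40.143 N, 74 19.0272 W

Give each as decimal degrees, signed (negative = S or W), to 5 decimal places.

Point 1:
  Lat: split at 2 digits → 89° and 24.888′; 89 + 24.888/60 = 89.414800
  N → positive
  λ: split at 3 digits → 000° and 30.609′; 0 + 30.609/60 = 0.510150
  hemisphere W, so the sign is −
Point 2:
  Lat: split at 2 digits → 39° and 23.93151′; 39 + 23.93151/60 = 39.398859
  N ⇒ keep positive
  λ: degrees = first 3 digits = 165, minutes = 2.6228; 165 + 2.6228/60 = 165.043713
  E → positive
Point 3:
  Lat: 6 + 1.3995/60 = 6.023325
  S → negative
  Longitude: 82 + 3.18/60 = 82.053000
  hemisphere W, so the sign is −
Point 4:
  Latitude: 87 + 40.143/60 = 87.669050
  N ⇒ keep positive
  Longitude: 19.0272′ = 0.317120°; total 74.317120
  W → negative

1. 89.41480, -0.51015
2. 39.39886, 165.04371
3. -6.02333, -82.05300
4. 87.66905, -74.31712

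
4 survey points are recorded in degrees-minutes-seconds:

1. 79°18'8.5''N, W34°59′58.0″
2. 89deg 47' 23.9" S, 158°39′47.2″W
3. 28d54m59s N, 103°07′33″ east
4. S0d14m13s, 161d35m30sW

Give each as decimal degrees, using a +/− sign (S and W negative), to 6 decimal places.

1. 79.302361, -34.999444
2. -89.789972, -158.663111
3. 28.916389, 103.125833
4. -0.236944, -161.591667

Point 1:
  φ: 79° + 18/60 + 8.5/3600 = 79 + 0.300000 + 0.002361 = 79.3023611
  N → positive
  λ: 59′ + 58″ = 59.96667′; 34 + 59.96667/60 = 34.9994444
  hemisphere W, so the sign is −
Point 2:
  φ: 89 + 47/60 + 23.9/3600 = 89.7899722
  hemisphere S, so the sign is −
  λ: 158° + 39/60 + 47.2/3600 = 158 + 0.650000 + 0.013111 = 158.6631111
  W ⇒ negate
Point 3:
  φ: 28 + 54/60 + 59/3600 = 28.9163889
  N → positive
  Longitude: 7′ + 33″ = 7.55000′; 103 + 7.55000/60 = 103.1258333
  E ⇒ keep positive
Point 4:
  Lat: 0° + 14/60 + 13/3600 = 0 + 0.233333 + 0.003611 = 0.2369444
  S → negative
  Longitude: 161 + 35/60 + 30/3600 = 161.5916667
  W ⇒ negate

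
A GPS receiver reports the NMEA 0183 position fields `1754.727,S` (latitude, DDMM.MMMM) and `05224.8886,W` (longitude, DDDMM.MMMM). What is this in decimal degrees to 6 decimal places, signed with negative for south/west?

Latitude: degrees = first 2 digits = 17, minutes = 54.727; 17 + 54.727/60 = 17.9121167
S ⇒ negate
λ: split at 3 digits → 052° and 24.8886′; 52 + 24.8886/60 = 52.4148100
W → negative

-17.912117, -52.414810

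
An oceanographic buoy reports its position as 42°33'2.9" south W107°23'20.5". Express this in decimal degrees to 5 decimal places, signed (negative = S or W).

-42.55081, -107.38903

φ: 42° + 33/60 + 2.9/3600 = 42 + 0.550000 + 0.000806 = 42.550806
hemisphere S, so the sign is −
Lon: 107 + 23/60 + 20.5/3600 = 107.389028
hemisphere W, so the sign is −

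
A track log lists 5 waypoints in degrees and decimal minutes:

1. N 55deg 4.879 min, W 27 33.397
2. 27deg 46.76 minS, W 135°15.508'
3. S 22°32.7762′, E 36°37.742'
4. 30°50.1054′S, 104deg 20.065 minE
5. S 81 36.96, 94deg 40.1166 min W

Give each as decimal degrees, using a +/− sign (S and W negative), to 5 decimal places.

1. 55.08132, -27.55662
2. -27.77933, -135.25847
3. -22.54627, 36.62903
4. -30.83509, 104.33442
5. -81.61600, -94.66861

Point 1:
  Latitude: 4.879′ = 0.081317°; total 55.081317
  N → positive
  Lon: 33.397′ = 0.556617°; total 27.556617
  hemisphere W, so the sign is −
Point 2:
  Latitude: 46.76′ = 0.779333°; total 27.779333
  S ⇒ negate
  λ: 15.508′ = 0.258467°; total 135.258467
  W → negative
Point 3:
  Lat: 22 + 32.7762/60 = 22.546270
  S ⇒ negate
  Longitude: 36 + 37.742/60 = 36.629033
  E → positive
Point 4:
  Latitude: 30 + 50.1054/60 = 30.835090
  S ⇒ negate
  Lon: 20.065′ = 0.334417°; total 104.334417
  E ⇒ keep positive
Point 5:
  Latitude: 36.96′ = 0.616000°; total 81.616000
  S ⇒ negate
  Lon: 94 + 40.1166/60 = 94.668610
  W ⇒ negate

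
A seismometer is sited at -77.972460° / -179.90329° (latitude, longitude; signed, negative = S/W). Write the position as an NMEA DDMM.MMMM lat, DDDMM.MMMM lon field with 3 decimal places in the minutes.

7758.348,S / 17954.197,W

Latitude is negative → S; |value| = 77.972460
Lat: fractional part 0.972460 → 58.34760 minutes
Longitude is negative → W; |value| = 179.903290
Lon: 179° + 0.903290 × 60 = 179° 54.19740′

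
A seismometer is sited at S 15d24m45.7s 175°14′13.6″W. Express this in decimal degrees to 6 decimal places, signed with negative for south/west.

Lat: 15 + 24/60 + 45.7/3600 = 15.4126944
hemisphere S, so the sign is −
Longitude: 175 + 14/60 + 13.6/3600 = 175.2371111
W ⇒ negate

-15.412694, -175.237111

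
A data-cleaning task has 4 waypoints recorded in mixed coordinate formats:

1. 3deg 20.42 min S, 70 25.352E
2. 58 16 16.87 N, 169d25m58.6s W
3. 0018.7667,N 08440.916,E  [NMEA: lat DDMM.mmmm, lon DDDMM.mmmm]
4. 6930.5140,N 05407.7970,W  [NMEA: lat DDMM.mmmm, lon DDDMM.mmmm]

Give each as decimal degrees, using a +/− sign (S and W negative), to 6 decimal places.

1. -3.340333, 70.422533
2. 58.271353, -169.432944
3. 0.312778, 84.681933
4. 69.508567, -54.129950

Point 1:
  Latitude: 20.42′ = 0.340333°; total 3.3403333
  S ⇒ negate
  Longitude: 70 + 25.352/60 = 70.4225333
  E ⇒ keep positive
Point 2:
  φ: 58 + 16/60 + 16.87/3600 = 58.2713528
  N → positive
  λ: 169 + 25/60 + 58.6/3600 = 169.4329444
  W → negative
Point 3:
  φ: degrees = first 2 digits = 0, minutes = 18.7667; 0 + 18.7667/60 = 0.3127783
  N → positive
  Longitude: degrees = first 3 digits = 84, minutes = 40.916; 84 + 40.916/60 = 84.6819333
  E ⇒ keep positive
Point 4:
  Latitude: split at 2 digits → 69° and 30.514′; 69 + 30.514/60 = 69.5085667
  N ⇒ keep positive
  Longitude: split at 3 digits → 054° and 7.797′; 54 + 7.797/60 = 54.1299500
  hemisphere W, so the sign is −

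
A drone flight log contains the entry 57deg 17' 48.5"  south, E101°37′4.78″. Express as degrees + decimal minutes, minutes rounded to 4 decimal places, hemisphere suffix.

φ: seconds/60 = 0.80833; minutes = 17 + 0.80833 = 17.808333
λ: 37 + 4.78/60 = 37.079667′

57° 17.8083′ S, 101° 37.0797′ E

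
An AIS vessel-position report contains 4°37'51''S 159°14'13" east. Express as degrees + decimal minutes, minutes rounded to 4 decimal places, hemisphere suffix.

Latitude: 37 + 51/60 = 37.850000′
λ: seconds/60 = 0.21667; minutes = 14 + 0.21667 = 14.216667

4° 37.8500′ S, 159° 14.2167′ E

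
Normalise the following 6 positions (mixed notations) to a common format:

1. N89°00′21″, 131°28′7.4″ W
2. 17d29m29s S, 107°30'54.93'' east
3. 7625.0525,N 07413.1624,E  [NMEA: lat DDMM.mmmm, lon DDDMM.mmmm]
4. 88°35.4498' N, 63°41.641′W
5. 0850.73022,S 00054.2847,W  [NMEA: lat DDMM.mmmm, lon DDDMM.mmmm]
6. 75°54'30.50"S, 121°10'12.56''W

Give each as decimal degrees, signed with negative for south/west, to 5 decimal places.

1. 89.00583, -131.46872
2. -17.49139, 107.51526
3. 76.41754, 74.21937
4. 88.59083, -63.69402
5. -8.84550, -0.90475
6. -75.90847, -121.17016

Point 1:
  Lat: 89 + 0/60 + 21/3600 = 89.005833
  N → positive
  Lon: 131 + 28/60 + 7.4/3600 = 131.468722
  W → negative
Point 2:
  Latitude: 17° + 29/60 + 29/3600 = 17 + 0.483333 + 0.008056 = 17.491389
  S → negative
  λ: 30′ + 54.93″ = 30.91550′; 107 + 30.91550/60 = 107.515258
  E → positive
Point 3:
  φ: split at 2 digits → 76° and 25.0525′; 76 + 25.0525/60 = 76.417542
  N ⇒ keep positive
  λ: split at 3 digits → 074° and 13.1624′; 74 + 13.1624/60 = 74.219373
  E ⇒ keep positive
Point 4:
  Lat: 35.4498′ = 0.590830°; total 88.590830
  N → positive
  λ: 41.641′ = 0.694017°; total 63.694017
  hemisphere W, so the sign is −
Point 5:
  Lat: degrees = first 2 digits = 8, minutes = 50.73022; 8 + 50.73022/60 = 8.845504
  S → negative
  Lon: split at 3 digits → 000° and 54.2847′; 0 + 54.2847/60 = 0.904745
  W ⇒ negate
Point 6:
  Lat: 54′ + 30.5″ = 54.50833′; 75 + 54.50833/60 = 75.908472
  S → negative
  λ: 10′ + 12.56″ = 10.20933′; 121 + 10.20933/60 = 121.170156
  W ⇒ negate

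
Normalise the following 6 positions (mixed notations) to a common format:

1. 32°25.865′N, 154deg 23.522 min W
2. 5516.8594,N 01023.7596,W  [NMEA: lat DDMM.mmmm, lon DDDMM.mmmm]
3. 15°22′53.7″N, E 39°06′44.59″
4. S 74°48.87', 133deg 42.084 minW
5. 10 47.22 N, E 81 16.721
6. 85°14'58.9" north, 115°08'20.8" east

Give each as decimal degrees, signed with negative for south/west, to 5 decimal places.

1. 32.43108, -154.39203
2. 55.28099, -10.39599
3. 15.38158, 39.11239
4. -74.81450, -133.70140
5. 10.78700, 81.27868
6. 85.24969, 115.13911

Point 1:
  φ: 32 + 25.865/60 = 32.431083
  N ⇒ keep positive
  Longitude: 23.522′ = 0.392033°; total 154.392033
  hemisphere W, so the sign is −
Point 2:
  Latitude: degrees = first 2 digits = 55, minutes = 16.8594; 55 + 16.8594/60 = 55.280990
  N ⇒ keep positive
  Lon: degrees = first 3 digits = 10, minutes = 23.7596; 10 + 23.7596/60 = 10.395993
  W ⇒ negate
Point 3:
  Latitude: 15 + 22/60 + 53.7/3600 = 15.381583
  N → positive
  Longitude: 39° + 6/60 + 44.59/3600 = 39 + 0.100000 + 0.012386 = 39.112386
  E → positive
Point 4:
  φ: 48.87′ = 0.814500°; total 74.814500
  hemisphere S, so the sign is −
  Lon: 133 + 42.084/60 = 133.701400
  W ⇒ negate
Point 5:
  Lat: 47.22′ = 0.787000°; total 10.787000
  N ⇒ keep positive
  Lon: 16.721′ = 0.278683°; total 81.278683
  E ⇒ keep positive
Point 6:
  φ: 14′ + 58.9″ = 14.98167′; 85 + 14.98167/60 = 85.249694
  N → positive
  λ: 115 + 8/60 + 20.8/3600 = 115.139111
  E → positive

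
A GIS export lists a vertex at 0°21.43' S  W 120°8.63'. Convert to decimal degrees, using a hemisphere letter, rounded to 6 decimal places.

0.357167° S, 120.143833° W

Lat: 0 + 21.43/60 = 0.3571667
Longitude: 120 + 8.63/60 = 120.1438333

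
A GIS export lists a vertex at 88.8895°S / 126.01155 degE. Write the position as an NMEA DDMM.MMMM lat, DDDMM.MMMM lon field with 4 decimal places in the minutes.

Latitude: fractional part 0.889500 → 53.370000 minutes
λ: 126° + 0.011550 × 60 = 126° 0.693000′

8853.3700,S / 12600.6930,E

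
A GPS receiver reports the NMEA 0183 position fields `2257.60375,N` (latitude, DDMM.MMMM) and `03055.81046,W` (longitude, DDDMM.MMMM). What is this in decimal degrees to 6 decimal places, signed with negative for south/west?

22.960063, -30.930174

Lat: degrees = first 2 digits = 22, minutes = 57.60375; 22 + 57.60375/60 = 22.9600625
N → positive
λ: degrees = first 3 digits = 30, minutes = 55.81046; 30 + 55.81046/60 = 30.9301743
hemisphere W, so the sign is −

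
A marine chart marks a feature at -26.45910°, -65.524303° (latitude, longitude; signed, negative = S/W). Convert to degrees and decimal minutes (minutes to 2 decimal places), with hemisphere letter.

26° 27.55′ S, 65° 31.46′ W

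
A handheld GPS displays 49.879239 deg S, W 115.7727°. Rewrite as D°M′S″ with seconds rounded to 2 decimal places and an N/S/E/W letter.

φ: whole degrees 49; 52.75434′ → 52′ and 45.2604″
λ: 0.772700 × 60 = 46.36200′ → 46′, remainder × 60 = 21.7200″

49°52′45.26″ S, 115°46′21.72″ W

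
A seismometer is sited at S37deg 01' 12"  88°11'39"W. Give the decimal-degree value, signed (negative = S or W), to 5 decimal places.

Latitude: 1′ + 12″ = 1.20000′; 37 + 1.20000/60 = 37.020000
S → negative
Longitude: 88 + 11/60 + 39/3600 = 88.194167
W → negative

-37.02000, -88.19417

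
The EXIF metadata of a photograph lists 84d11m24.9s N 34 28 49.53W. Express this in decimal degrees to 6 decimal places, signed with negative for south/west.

84.190250, -34.480425

Latitude: 84° + 11/60 + 24.9/3600 = 84 + 0.183333 + 0.006917 = 84.1902500
N ⇒ keep positive
λ: 34 + 28/60 + 49.53/3600 = 34.4804250
W → negative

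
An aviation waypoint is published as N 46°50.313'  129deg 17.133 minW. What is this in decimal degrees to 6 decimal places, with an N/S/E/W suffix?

46.838550° N, 129.285550° W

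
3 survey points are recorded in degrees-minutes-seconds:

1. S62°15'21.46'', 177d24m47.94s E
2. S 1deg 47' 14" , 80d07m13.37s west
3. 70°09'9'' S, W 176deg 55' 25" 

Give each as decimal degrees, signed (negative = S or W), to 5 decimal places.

1. -62.25596, 177.41332
2. -1.78722, -80.12038
3. -70.15250, -176.92361

Point 1:
  φ: 62° + 15/60 + 21.46/3600 = 62 + 0.250000 + 0.005961 = 62.255961
  S ⇒ negate
  Longitude: 177 + 24/60 + 47.94/3600 = 177.413317
  E ⇒ keep positive
Point 2:
  φ: 1° + 47/60 + 14/3600 = 1 + 0.783333 + 0.003889 = 1.787222
  S ⇒ negate
  Lon: 80 + 7/60 + 13.37/3600 = 80.120381
  W ⇒ negate
Point 3:
  φ: 70 + 9/60 + 9/3600 = 70.152500
  S ⇒ negate
  Lon: 176° + 55/60 + 25/3600 = 176 + 0.916667 + 0.006944 = 176.923611
  hemisphere W, so the sign is −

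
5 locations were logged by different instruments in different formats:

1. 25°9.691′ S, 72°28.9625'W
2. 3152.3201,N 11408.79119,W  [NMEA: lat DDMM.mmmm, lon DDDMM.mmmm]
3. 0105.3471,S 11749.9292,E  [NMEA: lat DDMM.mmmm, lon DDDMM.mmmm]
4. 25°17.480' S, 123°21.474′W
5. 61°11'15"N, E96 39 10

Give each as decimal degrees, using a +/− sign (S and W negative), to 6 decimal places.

1. -25.161517, -72.482708
2. 31.872002, -114.146520
3. -1.089118, 117.832153
4. -25.291333, -123.357900
5. 61.187500, 96.652778

Point 1:
  Lat: 25 + 9.691/60 = 25.1615167
  S ⇒ negate
  Longitude: 28.9625′ = 0.482708°; total 72.4827083
  hemisphere W, so the sign is −
Point 2:
  Latitude: split at 2 digits → 31° and 52.3201′; 31 + 52.3201/60 = 31.8720017
  N → positive
  Longitude: degrees = first 3 digits = 114, minutes = 8.79119; 114 + 8.79119/60 = 114.1465198
  W → negative
Point 3:
  φ: split at 2 digits → 01° and 5.3471′; 1 + 5.3471/60 = 1.0891183
  hemisphere S, so the sign is −
  Lon: degrees = first 3 digits = 117, minutes = 49.9292; 117 + 49.9292/60 = 117.8321533
  E → positive
Point 4:
  Lat: 17.48′ = 0.291333°; total 25.2913333
  S → negative
  λ: 123 + 21.474/60 = 123.3579000
  hemisphere W, so the sign is −
Point 5:
  Lat: 61 + 11/60 + 15/3600 = 61.1875000
  N → positive
  λ: 39′ + 10″ = 39.16667′; 96 + 39.16667/60 = 96.6527778
  E ⇒ keep positive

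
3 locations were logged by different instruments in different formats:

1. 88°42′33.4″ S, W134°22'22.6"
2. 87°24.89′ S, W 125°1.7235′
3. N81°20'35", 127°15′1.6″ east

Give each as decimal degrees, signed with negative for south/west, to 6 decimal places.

Point 1:
  φ: 88° + 42/60 + 33.4/3600 = 88 + 0.700000 + 0.009278 = 88.7092778
  hemisphere S, so the sign is −
  Lon: 134° + 22/60 + 22.6/3600 = 134 + 0.366667 + 0.006278 = 134.3729444
  W → negative
Point 2:
  φ: 87 + 24.89/60 = 87.4148333
  hemisphere S, so the sign is −
  Longitude: 1.7235′ = 0.028725°; total 125.0287250
  W → negative
Point 3:
  Latitude: 81 + 20/60 + 35/3600 = 81.3430556
  N → positive
  λ: 15′ + 1.6″ = 15.02667′; 127 + 15.02667/60 = 127.2504444
  E ⇒ keep positive

1. -88.709278, -134.372944
2. -87.414833, -125.028725
3. 81.343056, 127.250444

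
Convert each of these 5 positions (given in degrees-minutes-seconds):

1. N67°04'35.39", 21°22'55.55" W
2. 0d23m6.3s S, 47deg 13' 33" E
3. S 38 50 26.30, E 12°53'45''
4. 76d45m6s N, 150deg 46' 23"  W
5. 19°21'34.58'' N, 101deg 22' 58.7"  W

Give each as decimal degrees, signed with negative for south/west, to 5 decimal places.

1. 67.07650, -21.38210
2. -0.38508, 47.22583
3. -38.84064, 12.89583
4. 76.75167, -150.77306
5. 19.35961, -101.38297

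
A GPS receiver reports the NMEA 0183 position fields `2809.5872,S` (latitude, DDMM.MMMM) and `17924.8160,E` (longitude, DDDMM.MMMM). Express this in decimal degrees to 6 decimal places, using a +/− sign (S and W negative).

φ: degrees = first 2 digits = 28, minutes = 9.5872; 28 + 9.5872/60 = 28.1597867
hemisphere S, so the sign is −
λ: split at 3 digits → 179° and 24.816′; 179 + 24.816/60 = 179.4136000
E → positive

-28.159787, 179.413600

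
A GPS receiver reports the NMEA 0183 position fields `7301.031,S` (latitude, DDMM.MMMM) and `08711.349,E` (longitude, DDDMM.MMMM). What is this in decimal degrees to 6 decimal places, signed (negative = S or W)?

Lat: degrees = first 2 digits = 73, minutes = 1.031; 73 + 1.031/60 = 73.0171833
S ⇒ negate
Longitude: degrees = first 3 digits = 87, minutes = 11.349; 87 + 11.349/60 = 87.1891500
E ⇒ keep positive

-73.017183, 87.189150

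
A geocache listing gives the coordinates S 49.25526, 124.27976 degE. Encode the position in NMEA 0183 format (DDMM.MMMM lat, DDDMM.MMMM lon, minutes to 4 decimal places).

Latitude: fractional part 0.255260 → 15.315600 minutes
Longitude: 124° + 0.279760 × 60 = 124° 16.785600′

4915.3156,S / 12416.7856,E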